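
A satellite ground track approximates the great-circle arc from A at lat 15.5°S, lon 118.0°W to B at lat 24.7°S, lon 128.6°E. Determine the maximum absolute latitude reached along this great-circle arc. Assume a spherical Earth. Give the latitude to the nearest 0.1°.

≈ 34.2°S

The great circle lies in the plane with unit normal n̂ = (p₁ × p₂)/|p₁ × p₂|.
Here n̂_z ≈ -0.827; the vertex latitude is φ_max = arccos|n̂_z| ≈ 34.2°.
Check via Clairaut: cos φ_max = |cos φ₁| · sin C = cos(15.5°)·sin(120.9°) ≈ 0.827, again giving ≈ 34.2°.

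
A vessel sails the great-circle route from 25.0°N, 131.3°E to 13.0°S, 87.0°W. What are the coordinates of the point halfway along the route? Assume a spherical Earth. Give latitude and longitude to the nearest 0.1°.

Convert each endpoint to a unit vector on the sphere (x = cos φ cos λ, y = cos φ sin λ, z = sin φ).
The central angle between the endpoints is δ = arccos(p₁·p₂) ≈ 2.478 rad (142.0°).
Interpolate at f = 1/2 with slerp weights a = sin((1−f)δ)/sin δ ≈ 1.536, b = sin(fδ)/sin δ ≈ 1.536.
p = a·p₁ + b·p₂ ≈ (-0.840, -0.449, 0.304); φ = arcsin(p_z) ≈ 17.68°, λ = atan2(p_y, p_x) ≈ -151.90°.

≈ 17.7°N, 151.9°W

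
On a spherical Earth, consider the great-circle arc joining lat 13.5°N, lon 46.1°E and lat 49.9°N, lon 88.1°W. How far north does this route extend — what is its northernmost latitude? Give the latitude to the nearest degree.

The great circle lies in the plane with unit normal n̂ = (p₁ × p₂)/|p₁ × p₂|.
Here n̂_z ≈ -0.465; the vertex latitude is φ_max = arccos|n̂_z| ≈ 62.3°.
Check via Clairaut: cos φ_max = |cos φ₁| · sin C = cos(13.5°)·sin(28.6°) ≈ 0.465, again giving ≈ 62.3°.

≈ 62°N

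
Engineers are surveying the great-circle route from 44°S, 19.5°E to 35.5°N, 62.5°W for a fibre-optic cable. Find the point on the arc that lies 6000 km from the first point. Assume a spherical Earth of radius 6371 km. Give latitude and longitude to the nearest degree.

≈ 6°S, 24°W

From cos δ = sin φ₁ sin φ₂ + cos φ₁ cos φ₂ cos Δλ, the central angle is δ ≈ 1.899 rad (108.8°). The total great-circle distance is δ·R ≈ 1.899 × 6371 ≈ 12095 km, so the target fraction is f = 6000/12095 ≈ 0.496.
Interpolate at f ≈ 0.496 with slerp weights a = sin((1−f)δ)/sin δ ≈ 0.863, b = sin(fδ)/sin δ ≈ 0.854.
p = a·p₁ + b·p₂ ≈ (0.906, -0.409, -0.104); φ = arcsin(p_z) ≈ -5.95°, λ = atan2(p_y, p_x) ≈ -24.31°.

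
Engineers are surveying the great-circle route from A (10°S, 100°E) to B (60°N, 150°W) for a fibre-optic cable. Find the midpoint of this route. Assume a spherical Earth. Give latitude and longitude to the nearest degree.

≈ (36°N, 130°E)

Convert each endpoint to a unit vector on the sphere (x = cos φ cos λ, y = cos φ sin λ, z = sin φ).
The central angle between the endpoints is δ = arccos(p₁·p₂) ≈ 1.895 rad (108.6°).
Interpolate at f = 1/2 with slerp weights a = sin((1−f)δ)/sin δ ≈ 0.857, b = sin(fδ)/sin δ ≈ 0.857.
p = a·p₁ + b·p₂ ≈ (-0.517, 0.617, 0.593); φ = arcsin(p_z) ≈ 36.38°, λ = atan2(p_y, p_x) ≈ 130.00°.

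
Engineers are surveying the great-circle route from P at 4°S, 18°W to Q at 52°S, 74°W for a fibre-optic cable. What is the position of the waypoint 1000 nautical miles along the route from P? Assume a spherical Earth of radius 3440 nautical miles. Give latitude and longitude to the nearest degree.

From cos δ = sin φ₁ sin φ₂ + cos φ₁ cos φ₂ cos Δλ, the central angle is δ ≈ 1.161 rad (66.5°). The total great-circle distance is δ·R ≈ 1.161 × 3440 ≈ 3994 nmi, so the target fraction is f = 1000/3994 ≈ 0.250.
Interpolate at f ≈ 0.250 with slerp weights a = sin((1−f)δ)/sin δ ≈ 0.834, b = sin(fδ)/sin δ ≈ 0.312.
p = a·p₁ + b·p₂ ≈ (0.844, -0.442, -0.304); φ = arcsin(p_z) ≈ -17.72°, λ = atan2(p_y, p_x) ≈ -27.64°.

≈ 18°S, 28°W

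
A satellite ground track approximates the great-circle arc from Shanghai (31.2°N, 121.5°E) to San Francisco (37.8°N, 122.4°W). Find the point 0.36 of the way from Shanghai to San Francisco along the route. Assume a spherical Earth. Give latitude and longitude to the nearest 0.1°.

≈ (49.3°N, 156.7°E)

Write both endpoints as unit vectors p₁, p₂ with components (cos φ cos λ, cos φ sin λ, sin φ).
The central angle between the endpoints is δ = arccos(p₁·p₂) ≈ 1.551 rad (88.8°).
Interpolate at f = 0.36 with slerp weights a = sin((1−f)δ)/sin δ ≈ 0.838, b = sin(fδ)/sin δ ≈ 0.530.
p = a·p₁ + b·p₂ ≈ (-0.599, 0.257, 0.759); φ = arcsin(p_z) ≈ 49.34°, λ = atan2(p_y, p_x) ≈ 156.74°.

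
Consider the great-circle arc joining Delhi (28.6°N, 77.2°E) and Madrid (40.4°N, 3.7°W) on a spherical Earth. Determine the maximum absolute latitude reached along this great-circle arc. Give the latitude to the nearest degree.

≈ 43°N

The great circle lies in the plane with unit normal n̂ = (p₁ × p₂)/|p₁ × p₂|.
Here n̂_z ≈ -0.726; the vertex latitude is φ_max = arccos|n̂_z| ≈ 43.4°.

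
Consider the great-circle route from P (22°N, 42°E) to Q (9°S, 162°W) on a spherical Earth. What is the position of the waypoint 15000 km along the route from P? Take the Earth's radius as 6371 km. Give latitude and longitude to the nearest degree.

From cos δ = sin φ₁ sin φ₂ + cos φ₁ cos φ₂ cos Δλ, the central angle is δ ≈ 2.680 rad (153.5°). The total great-circle distance is δ·R ≈ 2.680 × 6371 ≈ 17072 km, so the target fraction is f = 15000/17072 ≈ 0.879.
Interpolate at f ≈ 0.879 with slerp weights a = sin((1−f)δ)/sin δ ≈ 0.717, b = sin(fδ)/sin δ ≈ 1.589.
p = a·p₁ + b·p₂ ≈ (-0.999, -0.040, 0.020); φ = arcsin(p_z) ≈ 1.14°, λ = atan2(p_y, p_x) ≈ -177.69°.

≈ (1°N, 178°W)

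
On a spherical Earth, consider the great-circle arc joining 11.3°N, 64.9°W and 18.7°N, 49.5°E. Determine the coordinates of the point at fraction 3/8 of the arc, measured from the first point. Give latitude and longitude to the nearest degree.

≈ 24°N, 24°W

The haversine formula gives a central angle δ ≈ 1.897 rad (108.7°) between the endpoints.
Interpolate at f = 3/8 with slerp weights a = sin((1−f)δ)/sin δ ≈ 0.979, b = sin(fδ)/sin δ ≈ 0.689.
p = a·p₁ + b·p₂ ≈ (0.831, -0.372, 0.413); φ = arcsin(p_z) ≈ 24.38°, λ = atan2(p_y, p_x) ≈ -24.13°.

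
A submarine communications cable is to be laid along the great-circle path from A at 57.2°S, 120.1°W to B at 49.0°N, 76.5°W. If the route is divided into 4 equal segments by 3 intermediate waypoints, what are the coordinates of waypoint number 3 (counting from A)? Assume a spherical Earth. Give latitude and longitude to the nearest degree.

≈ 23°N, 88°W

From cos δ = sin φ₁ sin φ₂ + cos φ₁ cos φ₂ cos Δλ, the central angle is δ ≈ 1.957 rad (112.1°).
Interpolate at f = 3/4 with slerp weights a = sin((1−f)δ)/sin δ ≈ 0.507, b = sin(fδ)/sin δ ≈ 1.074.
p = a·p₁ + b·p₂ ≈ (0.027, -0.923, 0.384); φ = arcsin(p_z) ≈ 22.58°, λ = atan2(p_y, p_x) ≈ -88.35°.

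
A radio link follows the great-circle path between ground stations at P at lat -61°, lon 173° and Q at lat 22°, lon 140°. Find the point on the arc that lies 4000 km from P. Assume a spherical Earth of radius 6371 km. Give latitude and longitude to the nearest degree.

≈ lat -28°, lon 153°

Convert each endpoint to a unit vector on the sphere (x = cos φ cos λ, y = cos φ sin λ, z = sin φ).
The central angle between the endpoints is δ = arccos(p₁·p₂) ≈ 1.521 rad (87.2°). The total great-circle distance is δ·R ≈ 1.521 × 6371 ≈ 9693 km, so the target fraction is f = 4000/9693 ≈ 0.413.
Interpolate at f ≈ 0.413 with slerp weights a = sin((1−f)δ)/sin δ ≈ 0.780, b = sin(fδ)/sin δ ≈ 0.588.
p = a·p₁ + b·p₂ ≈ (-0.793, 0.397, -0.462); φ = arcsin(p_z) ≈ -27.52°, λ = atan2(p_y, p_x) ≈ 153.43°.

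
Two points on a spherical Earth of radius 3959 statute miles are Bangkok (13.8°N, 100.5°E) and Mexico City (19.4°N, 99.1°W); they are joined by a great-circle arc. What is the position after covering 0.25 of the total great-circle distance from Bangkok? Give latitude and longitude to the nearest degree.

Convert each endpoint to a unit vector on the sphere (x = cos φ cos λ, y = cos φ sin λ, z = sin φ).
The central angle between the endpoints is δ = arccos(p₁·p₂) ≈ 2.471 rad (141.6°).
Interpolate at f = 0.25 with slerp weights a = sin((1−f)δ)/sin δ ≈ 1.546, b = sin(fδ)/sin δ ≈ 0.933.
p = a·p₁ + b·p₂ ≈ (-0.413, 0.608, 0.679); φ = arcsin(p_z) ≈ 42.73°, λ = atan2(p_y, p_x) ≈ 124.18°.

≈ (43°N, 124°E)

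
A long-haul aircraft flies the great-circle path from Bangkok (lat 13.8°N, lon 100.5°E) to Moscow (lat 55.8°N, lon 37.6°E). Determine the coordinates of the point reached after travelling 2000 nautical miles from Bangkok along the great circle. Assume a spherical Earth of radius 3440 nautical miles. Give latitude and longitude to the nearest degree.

≈ lat 40°N, lon 77°E

Convert each endpoint to a unit vector on the sphere (x = cos φ cos λ, y = cos φ sin λ, z = sin φ).
The central angle between the endpoints is δ = arccos(p₁·p₂) ≈ 1.109 rad (63.5°). The total great-circle distance is δ·R ≈ 1.109 × 3440 ≈ 3813 nmi, so the target fraction is f = 2000/3813 ≈ 0.524.
Interpolate at f ≈ 0.524 with slerp weights a = sin((1−f)δ)/sin δ ≈ 0.562, b = sin(fδ)/sin δ ≈ 0.614.
p = a·p₁ + b·p₂ ≈ (0.174, 0.747, 0.642); φ = arcsin(p_z) ≈ 39.91°, λ = atan2(p_y, p_x) ≈ 76.91°.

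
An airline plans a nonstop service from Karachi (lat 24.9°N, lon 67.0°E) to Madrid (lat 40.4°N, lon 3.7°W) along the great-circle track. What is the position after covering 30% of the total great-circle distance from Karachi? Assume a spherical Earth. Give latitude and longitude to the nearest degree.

Convert each endpoint to a unit vector on the sphere (x = cos φ cos λ, y = cos φ sin λ, z = sin φ).
The central angle between the endpoints is δ = arccos(p₁·p₂) ≈ 1.046 rad (59.9°).
Interpolate at f = 0.30 with slerp weights a = sin((1−f)δ)/sin δ ≈ 0.772, b = sin(fδ)/sin δ ≈ 0.357.
p = a·p₁ + b·p₂ ≈ (0.545, 0.627, 0.556); φ = arcsin(p_z) ≈ 33.81°, λ = atan2(p_y, p_x) ≈ 49.03°.

≈ lat 34°N, lon 49°E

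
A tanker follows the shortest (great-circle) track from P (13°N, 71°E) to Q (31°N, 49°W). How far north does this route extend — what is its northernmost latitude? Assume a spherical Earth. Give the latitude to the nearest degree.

≈ 41°N

The great circle lies in the plane with unit normal n̂ = (p₁ × p₂)/|p₁ × p₂|.
Here n̂_z ≈ -0.759; the vertex latitude is φ_max = arccos|n̂_z| ≈ 40.7°.
Check via Clairaut: cos φ_max = |cos φ₁| · sin C = cos(13.0°)·sin(51.1°) ≈ 0.759, again giving ≈ 40.7°.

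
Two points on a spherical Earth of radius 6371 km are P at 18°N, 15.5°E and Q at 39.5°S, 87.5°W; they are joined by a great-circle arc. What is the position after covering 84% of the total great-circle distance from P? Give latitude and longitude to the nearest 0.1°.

Write both endpoints as unit vectors p₁, p₂ with components (cos φ cos λ, cos φ sin λ, sin φ).
The central angle between the endpoints is δ = arccos(p₁·p₂) ≈ 1.941 rad (111.2°).
Interpolate at f = 0.84 with slerp weights a = sin((1−f)δ)/sin δ ≈ 0.328, b = sin(fδ)/sin δ ≈ 1.071.
p = a·p₁ + b·p₂ ≈ (0.336, -0.742, -0.580); φ = arcsin(p_z) ≈ -35.43°, λ = atan2(p_y, p_x) ≈ -65.61°.

≈ 35.4°S, 65.6°W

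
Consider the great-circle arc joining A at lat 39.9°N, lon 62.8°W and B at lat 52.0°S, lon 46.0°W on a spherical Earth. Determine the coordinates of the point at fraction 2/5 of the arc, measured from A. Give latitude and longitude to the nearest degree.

≈ lat 3°N, lon 57°W

Write both endpoints as unit vectors p₁, p₂ with components (cos φ cos λ, cos φ sin λ, sin φ).
The central angle between the endpoints is δ = arccos(p₁·p₂) ≈ 1.624 rad (93.1°).
Interpolate at f = 2/5 with slerp weights a = sin((1−f)δ)/sin δ ≈ 0.829, b = sin(fδ)/sin δ ≈ 0.606.
p = a·p₁ + b·p₂ ≈ (0.550, -0.834, 0.054); φ = arcsin(p_z) ≈ 3.10°, λ = atan2(p_y, p_x) ≈ -56.60°.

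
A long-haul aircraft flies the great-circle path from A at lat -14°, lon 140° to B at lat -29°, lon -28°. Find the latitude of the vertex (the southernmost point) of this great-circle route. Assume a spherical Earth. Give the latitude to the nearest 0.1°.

≈ -75.4°

The great circle lies in the plane with unit normal n̂ = (p₁ × p₂)/|p₁ × p₂|.
Here n̂_z ≈ -0.252; the vertex latitude is φ_max = arccos|n̂_z| ≈ 75.4°.
Check via Clairaut: cos φ_max = |cos φ₁| · sin C = cos(14.0°)·sin(165.0°) ≈ 0.252, again giving ≈ 75.4°.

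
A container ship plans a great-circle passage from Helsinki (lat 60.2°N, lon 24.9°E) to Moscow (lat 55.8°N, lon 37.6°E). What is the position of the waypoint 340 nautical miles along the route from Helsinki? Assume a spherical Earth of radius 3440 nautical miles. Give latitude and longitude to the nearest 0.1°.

≈ lat 57.2°N, lon 34.2°E

Write both endpoints as unit vectors p₁, p₂ with components (cos φ cos λ, cos φ sin λ, sin φ).
The central angle between the endpoints is δ = arccos(p₁·p₂) ≈ 0.140 rad (8.0°). The total great-circle distance is δ·R ≈ 0.140 × 3440 ≈ 482 nmi, so the target fraction is f = 340/482 ≈ 0.706.
Interpolate at f ≈ 0.706 with slerp weights a = sin((1−f)δ)/sin δ ≈ 0.295, b = sin(fδ)/sin δ ≈ 0.707.
p = a·p₁ + b·p₂ ≈ (0.448, 0.304, 0.841); φ = arcsin(p_z) ≈ 57.22°, λ = atan2(p_y, p_x) ≈ 34.19°.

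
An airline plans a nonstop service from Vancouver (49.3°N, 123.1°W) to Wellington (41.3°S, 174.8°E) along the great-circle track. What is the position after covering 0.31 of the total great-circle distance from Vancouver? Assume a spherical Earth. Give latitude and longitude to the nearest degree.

Convert each endpoint to a unit vector on the sphere (x = cos φ cos λ, y = cos φ sin λ, z = sin φ).
The central angle between the endpoints is δ = arccos(p₁·p₂) ≈ 1.845 rad (105.7°).
Interpolate at f = 0.31 with slerp weights a = sin((1−f)δ)/sin δ ≈ 0.993, b = sin(fδ)/sin δ ≈ 0.562.
p = a·p₁ + b·p₂ ≈ (-0.775, -0.504, 0.382); φ = arcsin(p_z) ≈ 22.45°, λ = atan2(p_y, p_x) ≈ -146.93°.

≈ 22°N, 147°W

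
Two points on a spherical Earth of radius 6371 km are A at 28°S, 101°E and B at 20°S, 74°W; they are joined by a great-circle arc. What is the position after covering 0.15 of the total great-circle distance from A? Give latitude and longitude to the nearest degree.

From cos δ = sin φ₁ sin φ₂ + cos φ₁ cos φ₂ cos Δλ, the central angle is δ ≈ 2.300 rad (131.8°).
Interpolate at f = 0.15 with slerp weights a = sin((1−f)δ)/sin δ ≈ 1.243, b = sin(fδ)/sin δ ≈ 0.453.
p = a·p₁ + b·p₂ ≈ (-0.092, 0.668, -0.739); φ = arcsin(p_z) ≈ -47.61°, λ = atan2(p_y, p_x) ≈ 97.84°.

≈ 48°S, 98°E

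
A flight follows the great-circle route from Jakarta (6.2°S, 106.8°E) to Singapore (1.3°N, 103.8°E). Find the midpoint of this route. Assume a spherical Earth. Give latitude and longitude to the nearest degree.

Convert each endpoint to a unit vector on the sphere (x = cos φ cos λ, y = cos φ sin λ, z = sin φ).
The central angle between the endpoints is δ = arccos(p₁·p₂) ≈ 0.141 rad (8.1°).
Interpolate at f = 1/2 with slerp weights a = sin((1−f)δ)/sin δ ≈ 0.501, b = sin(fδ)/sin δ ≈ 0.501.
p = a·p₁ + b·p₂ ≈ (-0.264, 0.964, -0.043); φ = arcsin(p_z) ≈ -2.45°, λ = atan2(p_y, p_x) ≈ 105.30°.

≈ 2°S, 105°E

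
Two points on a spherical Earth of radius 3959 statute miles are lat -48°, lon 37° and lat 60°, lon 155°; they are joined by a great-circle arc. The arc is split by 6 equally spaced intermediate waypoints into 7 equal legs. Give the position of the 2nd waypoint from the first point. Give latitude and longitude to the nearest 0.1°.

≈ lat -15.4°, lon 67.0°

Convert each endpoint to a unit vector on the sphere (x = cos φ cos λ, y = cos φ sin λ, z = sin φ).
The central angle between the endpoints is δ = arccos(p₁·p₂) ≈ 2.499 rad (143.2°).
Interpolate at f = 2/7 with slerp weights a = sin((1−f)δ)/sin δ ≈ 1.631, b = sin(fδ)/sin δ ≈ 1.093.
p = a·p₁ + b·p₂ ≈ (0.376, 0.888, -0.265); φ = arcsin(p_z) ≈ -15.39°, λ = atan2(p_y, p_x) ≈ 67.03°.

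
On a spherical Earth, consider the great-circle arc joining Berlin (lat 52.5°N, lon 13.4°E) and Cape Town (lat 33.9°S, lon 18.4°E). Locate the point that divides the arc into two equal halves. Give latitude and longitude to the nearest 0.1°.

Convert each endpoint to a unit vector on the sphere (x = cos φ cos λ, y = cos φ sin λ, z = sin φ).
The central angle between the endpoints is δ = arccos(p₁·p₂) ≈ 1.510 rad (86.5°).
Interpolate at f = 1/2 with slerp weights a = sin((1−f)δ)/sin δ ≈ 0.687, b = sin(fδ)/sin δ ≈ 0.687.
p = a·p₁ + b·p₂ ≈ (0.947, 0.277, 0.162); φ = arcsin(p_z) ≈ 9.31°, λ = atan2(p_y, p_x) ≈ 16.28°.

≈ lat 9.3°N, lon 16.3°E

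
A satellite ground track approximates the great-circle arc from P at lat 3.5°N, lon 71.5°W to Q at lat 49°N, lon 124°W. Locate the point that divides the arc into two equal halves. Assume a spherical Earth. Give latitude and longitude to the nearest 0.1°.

≈ lat 28.7°N, lon 91.9°W

Convert each endpoint to a unit vector on the sphere (x = cos φ cos λ, y = cos φ sin λ, z = sin φ).
The central angle between the endpoints is δ = arccos(p₁·p₂) ≈ 1.110 rad (63.6°).
Interpolate at f = 1/2 with slerp weights a = sin((1−f)δ)/sin δ ≈ 0.588, b = sin(fδ)/sin δ ≈ 0.588.
p = a·p₁ + b·p₂ ≈ (-0.030, -0.877, 0.480); φ = arcsin(p_z) ≈ 28.68°, λ = atan2(p_y, p_x) ≈ -91.93°.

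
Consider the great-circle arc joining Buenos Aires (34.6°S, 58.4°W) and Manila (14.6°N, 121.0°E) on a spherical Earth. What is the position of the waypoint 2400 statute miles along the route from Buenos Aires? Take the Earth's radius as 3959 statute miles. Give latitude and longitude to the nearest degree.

≈ 69°S, 56°W

The haversine formula gives a central angle δ ≈ 2.792 rad (160.0°) between the endpoints. The total great-circle distance is δ·R ≈ 2.792 × 3959 ≈ 11055 mi, so the target fraction is f = 2400/11055 ≈ 0.217.
Interpolate at f ≈ 0.217 with slerp weights a = sin((1−f)δ)/sin δ ≈ 2.387, b = sin(fδ)/sin δ ≈ 1.665.
p = a·p₁ + b·p₂ ≈ (0.199, -0.292, -0.935); φ = arcsin(p_z) ≈ -69.30°, λ = atan2(p_y, p_x) ≈ -55.66°.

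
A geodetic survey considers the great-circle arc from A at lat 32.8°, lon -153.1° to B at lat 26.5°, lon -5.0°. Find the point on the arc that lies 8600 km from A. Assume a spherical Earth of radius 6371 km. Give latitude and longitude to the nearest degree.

≈ lat 55°, lon -35°

The haversine formula gives a central angle δ ≈ 1.979 rad (113.4°) between the endpoints. The total great-circle distance is δ·R ≈ 1.979 × 6371 ≈ 12608 km, so the target fraction is f = 8600/12608 ≈ 0.682.
Interpolate at f ≈ 0.682 with slerp weights a = sin((1−f)δ)/sin δ ≈ 0.641, b = sin(fδ)/sin δ ≈ 1.063.
p = a·p₁ + b·p₂ ≈ (0.467, -0.327, 0.822); φ = arcsin(p_z) ≈ 55.25°, λ = atan2(p_y, p_x) ≈ -34.97°.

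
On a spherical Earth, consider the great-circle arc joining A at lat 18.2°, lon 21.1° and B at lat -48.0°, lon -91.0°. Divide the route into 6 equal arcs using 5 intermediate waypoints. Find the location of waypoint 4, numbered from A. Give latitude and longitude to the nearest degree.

≈ lat -37°, lon -39°

The haversine formula gives a central angle δ ≈ 2.062 rad (118.1°) between the endpoints.
Interpolate at f = 4/6 with slerp weights a = sin((1−f)δ)/sin δ ≈ 0.719, b = sin(fδ)/sin δ ≈ 1.112.
p = a·p₁ + b·p₂ ≈ (0.624, -0.498, -0.602); φ = arcsin(p_z) ≈ -36.99°, λ = atan2(p_y, p_x) ≈ -38.57°.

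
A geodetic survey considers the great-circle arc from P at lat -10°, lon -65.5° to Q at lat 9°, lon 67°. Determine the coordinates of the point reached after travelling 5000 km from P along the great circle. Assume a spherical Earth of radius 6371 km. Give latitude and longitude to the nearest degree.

≈ lat -5°, lon -20°

The haversine formula gives a central angle δ ≈ 2.324 rad (133.2°) between the endpoints. The total great-circle distance is δ·R ≈ 2.324 × 6371 ≈ 14809 km, so the target fraction is f = 5000/14809 ≈ 0.338.
Interpolate at f ≈ 0.338 with slerp weights a = sin((1−f)δ)/sin δ ≈ 1.371, b = sin(fδ)/sin δ ≈ 0.969.
p = a·p₁ + b·p₂ ≈ (0.934, -0.347, -0.086); φ = arcsin(p_z) ≈ -4.96°, λ = atan2(p_y, p_x) ≈ -20.40°.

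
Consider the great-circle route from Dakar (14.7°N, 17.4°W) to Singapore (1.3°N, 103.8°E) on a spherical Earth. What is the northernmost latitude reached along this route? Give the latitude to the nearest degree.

The great circle lies in the plane with unit normal n̂ = (p₁ × p₂)/|p₁ × p₂|.
Here n̂_z ≈ +0.952; the vertex latitude is φ_max = arccos|n̂_z| ≈ 17.8°.
Check via Clairaut: cos φ_max = |cos φ₁| · sin C = cos(14.7°)·sin(79.8°) ≈ 0.952, again giving ≈ 17.8°.

≈ 18°N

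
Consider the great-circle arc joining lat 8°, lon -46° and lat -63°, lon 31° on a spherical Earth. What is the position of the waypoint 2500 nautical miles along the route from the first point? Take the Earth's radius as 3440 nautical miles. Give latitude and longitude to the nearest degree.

≈ lat -29°, lon -26°

Write both endpoints as unit vectors p₁, p₂ with components (cos φ cos λ, cos φ sin λ, sin φ).
The central angle between the endpoints is δ = arccos(p₁·p₂) ≈ 1.594 rad (91.3°). The total great-circle distance is δ·R ≈ 1.594 × 3440 ≈ 5482 nmi, so the target fraction is f = 2500/5482 ≈ 0.456.
Interpolate at f ≈ 0.456 with slerp weights a = sin((1−f)δ)/sin δ ≈ 0.763, b = sin(fδ)/sin δ ≈ 0.665.
p = a·p₁ + b·p₂ ≈ (0.783, -0.388, -0.486); φ = arcsin(p_z) ≈ -29.08°, λ = atan2(p_y, p_x) ≈ -26.34°.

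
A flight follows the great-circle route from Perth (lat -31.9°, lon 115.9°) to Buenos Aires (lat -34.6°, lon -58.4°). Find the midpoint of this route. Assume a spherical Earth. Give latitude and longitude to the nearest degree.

≈ lat -85°, lon 46°

The haversine formula gives a central angle δ ≈ 1.977 rad (113.3°) between the endpoints.
Interpolate at f = 1/2 with slerp weights a = sin((1−f)δ)/sin δ ≈ 0.909, b = sin(fδ)/sin δ ≈ 0.909.
p = a·p₁ + b·p₂ ≈ (0.055, 0.057, -0.997); φ = arcsin(p_z) ≈ -85.46°, λ = atan2(p_y, p_x) ≈ 45.99°.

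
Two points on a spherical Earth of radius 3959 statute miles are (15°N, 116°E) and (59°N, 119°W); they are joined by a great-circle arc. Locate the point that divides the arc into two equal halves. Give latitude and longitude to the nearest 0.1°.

≈ (54.6°N, 148.2°E)

Write both endpoints as unit vectors p₁, p₂ with components (cos φ cos λ, cos φ sin λ, sin φ).
The central angle between the endpoints is δ = arccos(p₁·p₂) ≈ 1.634 rad (93.6°).
Interpolate at f = 1/2 with slerp weights a = sin((1−f)δ)/sin δ ≈ 0.731, b = sin(fδ)/sin δ ≈ 0.731.
p = a·p₁ + b·p₂ ≈ (-0.492, 0.305, 0.815); φ = arcsin(p_z) ≈ 54.63°, λ = atan2(p_y, p_x) ≈ 148.18°.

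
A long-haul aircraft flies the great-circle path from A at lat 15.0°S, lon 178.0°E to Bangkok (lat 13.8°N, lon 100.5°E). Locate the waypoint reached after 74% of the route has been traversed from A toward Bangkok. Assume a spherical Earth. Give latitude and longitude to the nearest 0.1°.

≈ lat 6.6°N, lon 120.9°E

From cos δ = sin φ₁ sin φ₂ + cos φ₁ cos φ₂ cos Δλ, the central angle is δ ≈ 1.429 rad (81.9°).
Interpolate at f = 0.74 with slerp weights a = sin((1−f)δ)/sin δ ≈ 0.367, b = sin(fδ)/sin δ ≈ 0.880.
p = a·p₁ + b·p₂ ≈ (-0.510, 0.853, 0.115); φ = arcsin(p_z) ≈ 6.60°, λ = atan2(p_y, p_x) ≈ 120.87°.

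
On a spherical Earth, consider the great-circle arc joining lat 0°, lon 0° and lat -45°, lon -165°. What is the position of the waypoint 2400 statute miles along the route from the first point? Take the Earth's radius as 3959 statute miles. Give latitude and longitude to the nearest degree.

Convert each endpoint to a unit vector on the sphere (x = cos φ cos λ, y = cos φ sin λ, z = sin φ).
The central angle between the endpoints is δ = arccos(p₁·p₂) ≈ 2.323 rad (133.1°). The total great-circle distance is δ·R ≈ 2.323 × 3959 ≈ 9195 mi, so the target fraction is f = 2400/9195 ≈ 0.261.
Interpolate at f ≈ 0.261 with slerp weights a = sin((1−f)δ)/sin δ ≈ 1.355, b = sin(fδ)/sin δ ≈ 0.780.
p = a·p₁ + b·p₂ ≈ (0.822, -0.143, -0.552); φ = arcsin(p_z) ≈ -33.48°, λ = atan2(p_y, p_x) ≈ -9.85°.

≈ lat -33°, lon -10°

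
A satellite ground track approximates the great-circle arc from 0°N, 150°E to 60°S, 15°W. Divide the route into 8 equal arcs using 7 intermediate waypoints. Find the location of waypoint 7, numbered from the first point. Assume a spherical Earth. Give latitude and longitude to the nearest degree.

≈ 74°S, 1°E

Convert each endpoint to a unit vector on the sphere (x = cos φ cos λ, y = cos φ sin λ, z = sin φ).
The central angle between the endpoints is δ = arccos(p₁·p₂) ≈ 2.075 rad (118.9°).
Interpolate at f = 7/8 with slerp weights a = sin((1−f)δ)/sin δ ≈ 0.293, b = sin(fδ)/sin δ ≈ 1.108.
p = a·p₁ + b·p₂ ≈ (0.281, 0.003, -0.960); φ = arcsin(p_z) ≈ -73.65°, λ = atan2(p_y, p_x) ≈ 0.62°.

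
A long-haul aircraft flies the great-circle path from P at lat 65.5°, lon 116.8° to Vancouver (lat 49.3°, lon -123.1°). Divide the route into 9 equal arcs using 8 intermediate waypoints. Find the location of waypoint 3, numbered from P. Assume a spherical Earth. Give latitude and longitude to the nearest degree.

The haversine formula gives a central angle δ ≈ 0.983 rad (56.3°) between the endpoints.
Interpolate at f = 3/9 with slerp weights a = sin((1−f)δ)/sin δ ≈ 0.732, b = sin(fδ)/sin δ ≈ 0.387.
p = a·p₁ + b·p₂ ≈ (-0.275, 0.060, 0.960); φ = arcsin(p_z) ≈ 73.67°, λ = atan2(p_y, p_x) ≈ 167.72°.

≈ lat 74°, lon 168°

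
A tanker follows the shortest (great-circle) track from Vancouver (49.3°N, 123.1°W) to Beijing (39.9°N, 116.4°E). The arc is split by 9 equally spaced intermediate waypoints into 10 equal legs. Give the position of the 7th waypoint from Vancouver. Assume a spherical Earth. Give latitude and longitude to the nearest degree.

From cos δ = sin φ₁ sin φ₂ + cos φ₁ cos φ₂ cos Δλ, the central angle is δ ≈ 1.336 rad (76.6°).
Interpolate at f = 7/10 with slerp weights a = sin((1−f)δ)/sin δ ≈ 0.401, b = sin(fδ)/sin δ ≈ 0.827.
p = a·p₁ + b·p₂ ≈ (-0.425, 0.349, 0.835); φ = arcsin(p_z) ≈ 56.61°, λ = atan2(p_y, p_x) ≈ 140.58°.

≈ (57°N, 141°E)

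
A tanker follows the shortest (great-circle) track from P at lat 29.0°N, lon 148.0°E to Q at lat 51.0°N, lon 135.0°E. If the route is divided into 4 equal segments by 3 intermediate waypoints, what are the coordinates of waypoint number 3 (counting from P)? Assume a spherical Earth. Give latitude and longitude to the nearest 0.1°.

≈ lat 45.7°N, lon 139.1°E

Convert each endpoint to a unit vector on the sphere (x = cos φ cos λ, y = cos φ sin λ, z = sin φ).
The central angle between the endpoints is δ = arccos(p₁·p₂) ≈ 0.420 rad (24.1°).
Interpolate at f = 3/4 with slerp weights a = sin((1−f)δ)/sin δ ≈ 0.257, b = sin(fδ)/sin δ ≈ 0.760.
p = a·p₁ + b·p₂ ≈ (-0.529, 0.457, 0.715); φ = arcsin(p_z) ≈ 45.65°, λ = atan2(p_y, p_x) ≈ 139.15°.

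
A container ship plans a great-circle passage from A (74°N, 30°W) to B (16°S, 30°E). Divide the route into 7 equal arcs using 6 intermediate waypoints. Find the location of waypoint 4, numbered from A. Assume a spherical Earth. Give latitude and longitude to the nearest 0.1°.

≈ (24.6°N, 19.8°E)

Write both endpoints as unit vectors p₁, p₂ with components (cos φ cos λ, cos φ sin λ, sin φ).
The central angle between the endpoints is δ = arccos(p₁·p₂) ≈ 1.704 rad (97.6°).
Interpolate at f = 4/7 with slerp weights a = sin((1−f)δ)/sin δ ≈ 0.673, b = sin(fδ)/sin δ ≈ 0.834.
p = a·p₁ + b·p₂ ≈ (0.855, 0.308, 0.417); φ = arcsin(p_z) ≈ 24.64°, λ = atan2(p_y, p_x) ≈ 19.82°.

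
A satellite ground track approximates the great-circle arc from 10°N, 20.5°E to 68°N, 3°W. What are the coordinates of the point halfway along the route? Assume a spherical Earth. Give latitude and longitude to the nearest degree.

Write both endpoints as unit vectors p₁, p₂ with components (cos φ cos λ, cos φ sin λ, sin φ).
The central angle between the endpoints is δ = arccos(p₁·p₂) ≈ 1.048 rad (60.0°).
Interpolate at f = 1/2 with slerp weights a = sin((1−f)δ)/sin δ ≈ 0.577, b = sin(fδ)/sin δ ≈ 0.577.
p = a·p₁ + b·p₂ ≈ (0.749, 0.188, 0.636); φ = arcsin(p_z) ≈ 39.47°, λ = atan2(p_y, p_x) ≈ 14.08°.

≈ 39°N, 14°E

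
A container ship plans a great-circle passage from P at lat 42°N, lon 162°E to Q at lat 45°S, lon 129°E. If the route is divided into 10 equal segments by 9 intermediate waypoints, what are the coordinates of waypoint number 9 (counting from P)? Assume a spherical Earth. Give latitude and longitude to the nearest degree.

≈ lat 37°S, lon 134°E

Write both endpoints as unit vectors p₁, p₂ with components (cos φ cos λ, cos φ sin λ, sin φ).
The central angle between the endpoints is δ = arccos(p₁·p₂) ≈ 1.603 rad (91.9°).
Interpolate at f = 9/10 with slerp weights a = sin((1−f)δ)/sin δ ≈ 0.160, b = sin(fδ)/sin δ ≈ 0.992.
p = a·p₁ + b·p₂ ≈ (-0.554, 0.582, -0.595); φ = arcsin(p_z) ≈ -36.50°, λ = atan2(p_y, p_x) ≈ 133.61°.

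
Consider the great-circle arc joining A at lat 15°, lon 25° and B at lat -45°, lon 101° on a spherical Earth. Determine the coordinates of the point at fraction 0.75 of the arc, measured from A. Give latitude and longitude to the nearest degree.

Convert each endpoint to a unit vector on the sphere (x = cos φ cos λ, y = cos φ sin λ, z = sin φ).
The central angle between the endpoints is δ = arccos(p₁·p₂) ≈ 1.589 rad (91.0°).
Interpolate at f = 0.75 with slerp weights a = sin((1−f)δ)/sin δ ≈ 0.387, b = sin(fδ)/sin δ ≈ 0.929.
p = a·p₁ + b·p₂ ≈ (0.213, 0.803, -0.557); φ = arcsin(p_z) ≈ -33.84°, λ = atan2(p_y, p_x) ≈ 75.12°.

≈ lat -34°, lon 75°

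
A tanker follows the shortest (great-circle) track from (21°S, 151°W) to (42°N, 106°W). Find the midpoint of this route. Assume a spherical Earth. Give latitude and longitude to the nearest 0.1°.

≈ (11.3°N, 131.2°W)

Convert each endpoint to a unit vector on the sphere (x = cos φ cos λ, y = cos φ sin λ, z = sin φ).
The central angle between the endpoints is δ = arccos(p₁·p₂) ≈ 1.317 rad (75.5°).
Interpolate at f = 1/2 with slerp weights a = sin((1−f)δ)/sin δ ≈ 0.632, b = sin(fδ)/sin δ ≈ 0.632.
p = a·p₁ + b·p₂ ≈ (-0.646, -0.738, 0.196); φ = arcsin(p_z) ≈ 11.33°, λ = atan2(p_y, p_x) ≈ -131.19°.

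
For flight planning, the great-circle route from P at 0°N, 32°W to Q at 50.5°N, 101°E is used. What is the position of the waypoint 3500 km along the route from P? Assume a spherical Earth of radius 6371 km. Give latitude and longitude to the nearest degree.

The haversine formula gives a central angle δ ≈ 2.020 rad (115.7°) between the endpoints. The total great-circle distance is δ·R ≈ 2.020 × 6371 ≈ 12866 km, so the target fraction is f = 3500/12866 ≈ 0.272.
Interpolate at f ≈ 0.272 with slerp weights a = sin((1−f)δ)/sin δ ≈ 1.104, b = sin(fδ)/sin δ ≈ 0.580.
p = a·p₁ + b·p₂ ≈ (0.866, -0.223, 0.447); φ = arcsin(p_z) ≈ 26.56°, λ = atan2(p_y, p_x) ≈ -14.46°.

≈ 27°N, 14°W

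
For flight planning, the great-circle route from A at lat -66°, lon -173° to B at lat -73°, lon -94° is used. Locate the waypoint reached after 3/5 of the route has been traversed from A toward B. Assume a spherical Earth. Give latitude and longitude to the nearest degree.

Write both endpoints as unit vectors p₁, p₂ with components (cos φ cos λ, cos φ sin λ, sin φ).
The central angle between the endpoints is δ = arccos(p₁·p₂) ≈ 0.459 rad (26.3°).
Interpolate at f = 3/5 with slerp weights a = sin((1−f)δ)/sin δ ≈ 0.412, b = sin(fδ)/sin δ ≈ 0.614.
p = a·p₁ + b·p₂ ≈ (-0.179, -0.199, -0.963); φ = arcsin(p_z) ≈ -74.46°, λ = atan2(p_y, p_x) ≈ -131.89°.

≈ lat -74°, lon -132°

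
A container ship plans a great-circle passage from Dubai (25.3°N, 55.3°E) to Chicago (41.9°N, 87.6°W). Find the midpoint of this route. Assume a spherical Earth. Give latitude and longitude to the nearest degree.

≈ 64°N, 0°E

Write both endpoints as unit vectors p₁, p₂ with components (cos φ cos λ, cos φ sin λ, sin φ).
The central angle between the endpoints is δ = arccos(p₁·p₂) ≈ 1.825 rad (104.6°).
Interpolate at f = 1/2 with slerp weights a = sin((1−f)δ)/sin δ ≈ 0.817, b = sin(fδ)/sin δ ≈ 0.817.
p = a·p₁ + b·p₂ ≈ (0.446, -0.000, 0.895); φ = arcsin(p_z) ≈ 63.51°, λ = atan2(p_y, p_x) ≈ -0.04°.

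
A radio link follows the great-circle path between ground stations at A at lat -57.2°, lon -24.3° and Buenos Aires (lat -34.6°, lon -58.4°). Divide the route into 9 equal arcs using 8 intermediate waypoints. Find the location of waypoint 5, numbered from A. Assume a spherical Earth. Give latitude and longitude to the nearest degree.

Convert each endpoint to a unit vector on the sphere (x = cos φ cos λ, y = cos φ sin λ, z = sin φ).
The central angle between the endpoints is δ = arccos(p₁·p₂) ≈ 0.561 rad (32.2°).
Interpolate at f = 5/9 with slerp weights a = sin((1−f)δ)/sin δ ≈ 0.464, b = sin(fδ)/sin δ ≈ 0.576.
p = a·p₁ + b·p₂ ≈ (0.478, -0.507, -0.717); φ = arcsin(p_z) ≈ -45.82°, λ = atan2(p_y, p_x) ≈ -46.74°.

≈ lat -46°, lon -47°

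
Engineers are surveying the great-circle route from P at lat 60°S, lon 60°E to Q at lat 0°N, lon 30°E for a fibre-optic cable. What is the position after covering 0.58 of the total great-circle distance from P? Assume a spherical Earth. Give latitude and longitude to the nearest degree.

≈ lat 26°S, lon 38°E

The haversine formula gives a central angle δ ≈ 1.123 rad (64.3°) between the endpoints.
Interpolate at f = 0.58 with slerp weights a = sin((1−f)δ)/sin δ ≈ 0.504, b = sin(fδ)/sin δ ≈ 0.673.
p = a·p₁ + b·p₂ ≈ (0.708, 0.555, -0.437); φ = arcsin(p_z) ≈ -25.88°, λ = atan2(p_y, p_x) ≈ 38.05°.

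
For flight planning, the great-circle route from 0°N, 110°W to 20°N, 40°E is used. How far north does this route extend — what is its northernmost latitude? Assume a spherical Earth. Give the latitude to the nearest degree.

≈ 36°N

The great circle lies in the plane with unit normal n̂ = (p₁ × p₂)/|p₁ × p₂|.
Here n̂_z ≈ +0.808; the vertex latitude is φ_max = arccos|n̂_z| ≈ 36.1°.
Check via Clairaut: cos φ_max = |cos φ₁| · sin C = cos(0.0°)·sin(53.9°) ≈ 0.808, again giving ≈ 36.1°.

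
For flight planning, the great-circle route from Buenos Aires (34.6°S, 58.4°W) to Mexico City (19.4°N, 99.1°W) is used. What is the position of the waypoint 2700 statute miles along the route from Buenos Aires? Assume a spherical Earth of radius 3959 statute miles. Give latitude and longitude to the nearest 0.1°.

Write both endpoints as unit vectors p₁, p₂ with components (cos φ cos λ, cos φ sin λ, sin φ).
The central angle between the endpoints is δ = arccos(p₁·p₂) ≈ 1.159 rad (66.4°). The total great-circle distance is δ·R ≈ 1.159 × 3959 ≈ 4590 mi, so the target fraction is f = 2700/4590 ≈ 0.588.
Interpolate at f ≈ 0.588 with slerp weights a = sin((1−f)δ)/sin δ ≈ 0.501, b = sin(fδ)/sin δ ≈ 0.688.
p = a·p₁ + b·p₂ ≈ (0.114, -0.992, -0.056); φ = arcsin(p_z) ≈ -3.22°, λ = atan2(p_y, p_x) ≈ -83.47°.

≈ 3.2°S, 83.5°W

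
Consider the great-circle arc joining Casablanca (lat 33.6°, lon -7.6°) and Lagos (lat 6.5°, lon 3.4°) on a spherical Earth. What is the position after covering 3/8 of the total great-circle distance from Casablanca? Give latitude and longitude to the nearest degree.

≈ lat 24°, lon -3°

Write both endpoints as unit vectors p₁, p₂ with components (cos φ cos λ, cos φ sin λ, sin φ).
The central angle between the endpoints is δ = arccos(p₁·p₂) ≈ 0.505 rad (29.0°).
Interpolate at f = 3/8 with slerp weights a = sin((1−f)δ)/sin δ ≈ 0.642, b = sin(fδ)/sin δ ≈ 0.389.
p = a·p₁ + b·p₂ ≈ (0.916, -0.048, 0.399); φ = arcsin(p_z) ≈ 23.52°, λ = atan2(p_y, p_x) ≈ -2.99°.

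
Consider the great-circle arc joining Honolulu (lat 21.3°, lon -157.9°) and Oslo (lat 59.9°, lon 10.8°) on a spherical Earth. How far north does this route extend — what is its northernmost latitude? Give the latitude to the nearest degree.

≈ 85°

The great circle lies in the plane with unit normal n̂ = (p₁ × p₂)/|p₁ × p₂|.
Here n̂_z ≈ +0.093; the vertex latitude is φ_max = arccos|n̂_z| ≈ 84.7°.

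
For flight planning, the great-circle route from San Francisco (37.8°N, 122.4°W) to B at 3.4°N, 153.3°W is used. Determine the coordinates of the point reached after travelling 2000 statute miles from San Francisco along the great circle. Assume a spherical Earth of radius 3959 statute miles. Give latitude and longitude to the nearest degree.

Convert each endpoint to a unit vector on the sphere (x = cos φ cos λ, y = cos φ sin λ, z = sin φ).
The central angle between the endpoints is δ = arccos(p₁·p₂) ≈ 0.777 rad (44.5°). The total great-circle distance is δ·R ≈ 0.777 × 3959 ≈ 3075 mi, so the target fraction is f = 2000/3075 ≈ 0.650.
Interpolate at f ≈ 0.650 with slerp weights a = sin((1−f)δ)/sin δ ≈ 0.383, b = sin(fδ)/sin δ ≈ 0.690.
p = a·p₁ + b·p₂ ≈ (-0.778, -0.565, 0.276); φ = arcsin(p_z) ≈ 15.99°, λ = atan2(p_y, p_x) ≈ -144.00°.

≈ 16°N, 144°W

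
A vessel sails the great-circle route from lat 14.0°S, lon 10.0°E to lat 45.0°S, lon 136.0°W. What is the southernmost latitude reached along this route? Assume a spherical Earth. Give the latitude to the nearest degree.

The great circle lies in the plane with unit normal n̂ = (p₁ × p₂)/|p₁ × p₂|.
Here n̂_z ≈ -0.418; the vertex latitude is φ_max = arccos|n̂_z| ≈ 65.3°.

≈ 65°S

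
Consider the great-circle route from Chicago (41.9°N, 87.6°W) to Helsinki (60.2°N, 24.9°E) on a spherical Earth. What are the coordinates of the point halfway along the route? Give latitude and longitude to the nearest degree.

Convert each endpoint to a unit vector on the sphere (x = cos φ cos λ, y = cos φ sin λ, z = sin φ).
The central angle between the endpoints is δ = arccos(p₁·p₂) ≈ 1.117 rad (64.0°).
Interpolate at f = 1/2 with slerp weights a = sin((1−f)δ)/sin δ ≈ 0.590, b = sin(fδ)/sin δ ≈ 0.590.
p = a·p₁ + b·p₂ ≈ (0.284, -0.315, 0.905); φ = arcsin(p_z) ≈ 64.89°, λ = atan2(p_y, p_x) ≈ -47.96°.

≈ 65°N, 48°W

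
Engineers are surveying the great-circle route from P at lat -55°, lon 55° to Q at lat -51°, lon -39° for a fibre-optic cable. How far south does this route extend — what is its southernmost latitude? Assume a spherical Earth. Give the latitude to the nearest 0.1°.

The great circle lies in the plane with unit normal n̂ = (p₁ × p₂)/|p₁ × p₂|.
Here n̂_z ≈ -0.455; the vertex latitude is φ_max = arccos|n̂_z| ≈ 62.9°.
Check via Clairaut: cos φ_max = |cos φ₁| · sin C = cos(55.0°)·sin(127.5°) ≈ 0.455, again giving ≈ 62.9°.

≈ -62.9°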